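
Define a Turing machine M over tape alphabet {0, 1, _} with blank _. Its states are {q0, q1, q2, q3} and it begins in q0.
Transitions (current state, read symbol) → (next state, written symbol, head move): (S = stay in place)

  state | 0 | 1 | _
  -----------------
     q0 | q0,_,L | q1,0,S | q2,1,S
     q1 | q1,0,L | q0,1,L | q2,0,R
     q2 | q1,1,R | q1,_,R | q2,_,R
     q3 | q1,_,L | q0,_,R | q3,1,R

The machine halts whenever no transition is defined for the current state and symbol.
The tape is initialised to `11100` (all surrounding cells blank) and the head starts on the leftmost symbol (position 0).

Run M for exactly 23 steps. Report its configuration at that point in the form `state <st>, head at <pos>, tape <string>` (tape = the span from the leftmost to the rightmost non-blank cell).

q0 | ___[1]1100   read 1 → write 0, move S, go to q1
q1 | ___[0]1100   read 0 → write 0, move L, go to q1
q1 | __[_]01100   read _ → write 0, move R, go to q2
q2 | __0[0]1100   read 0 → write 1, move R, go to q1
q1 | __01[1]100   read 1 → write 1, move L, go to q0
q0 | __0[1]1100   read 1 → write 0, move S, go to q1
q1 | __0[0]1100   read 0 → write 0, move L, go to q1
q1 | __[0]01100   read 0 → write 0, move L, go to q1
q1 | _[_]001100   read _ → write 0, move R, go to q2
q2 | _0[0]01100   read 0 → write 1, move R, go to q1
q1 | _01[0]1100   read 0 → write 0, move L, go to q1
q1 | _0[1]01100   read 1 → write 1, move L, go to q0
q0 | _[0]101100   read 0 → write _, move L, go to q0
q0 | [_]_101100   read _ → write 1, move S, go to q2
q2 | [1]_101100   read 1 → write _, move R, go to q1
q1 | _[_]101100   read _ → write 0, move R, go to q2
q2 | _0[1]01100   read 1 → write _, move R, go to q1
q1 | _0_[0]1100   read 0 → write 0, move L, go to q1
q1 | _0[_]01100   read _ → write 0, move R, go to q2
q2 | _00[0]1100   read 0 → write 1, move R, go to q1
q1 | _001[1]100   read 1 → write 1, move L, go to q0
q0 | _00[1]1100   read 1 → write 0, move S, go to q1
q1 | _00[0]1100   read 0 → write 0, move L, go to q1
q1 | _0[0]01100
After 23 steps: state q1, head at -1, tape 0001100.

state q1, head at -1, tape 0001100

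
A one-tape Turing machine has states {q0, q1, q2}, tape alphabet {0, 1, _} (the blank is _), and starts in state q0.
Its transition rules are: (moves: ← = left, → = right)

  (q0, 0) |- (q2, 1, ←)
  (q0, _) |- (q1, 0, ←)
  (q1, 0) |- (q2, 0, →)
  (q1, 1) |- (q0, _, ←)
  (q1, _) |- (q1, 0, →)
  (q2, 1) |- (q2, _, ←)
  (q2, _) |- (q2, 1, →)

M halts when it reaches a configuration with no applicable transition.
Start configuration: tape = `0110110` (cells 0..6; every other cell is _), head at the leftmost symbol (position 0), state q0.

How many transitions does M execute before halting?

29

q0 | ____[0]110110   read 0 → write 1, move ←, go to q2
q2 | ___[_]1110110   read _ → write 1, move →, go to q2
q2 | ___1[1]110110   read 1 → write _, move ←, go to q2
q2 | ___[1]_110110   read 1 → write _, move ←, go to q2
q2 | __[_]__110110   read _ → write 1, move →, go to q2
q2 | __1[_]_110110   read _ → write 1, move →, go to q2
q2 | __11[_]110110   read _ → write 1, move →, go to q2
q2 | __111[1]10110   read 1 → write _, move ←, go to q2
q2 | __11[1]_10110   read 1 → write _, move ←, go to q2
q2 | __1[1]__10110   read 1 → write _, move ←, go to q2
q2 | __[1]___10110   read 1 → write _, move ←, go to q2
q2 | _[_]____10110   read _ → write 1, move →, go to q2
q2 | _1[_]___10110   read _ → write 1, move →, go to q2
q2 | _11[_]__10110   read _ → write 1, move →, go to q2
q2 | _111[_]_10110   read _ → write 1, move →, go to q2
q2 | _1111[_]10110   read _ → write 1, move →, go to q2
q2 | _11111[1]0110   read 1 → write _, move ←, go to q2
q2 | _1111[1]_0110   read 1 → write _, move ←, go to q2
q2 | _111[1]__0110   read 1 → write _, move ←, go to q2
q2 | _11[1]___0110   read 1 → write _, move ←, go to q2
q2 | _1[1]____0110   read 1 → write _, move ←, go to q2
q2 | _[1]_____0110   read 1 → write _, move ←, go to q2
q2 | [_]______0110   read _ → write 1, move →, go to q2
q2 | 1[_]_____0110   read _ → write 1, move →, go to q2
q2 | 11[_]____0110   read _ → write 1, move →, go to q2
q2 | 111[_]___0110   read _ → write 1, move →, go to q2
q2 | 1111[_]__0110   read _ → write 1, move →, go to q2
q2 | 11111[_]_0110   read _ → write 1, move →, go to q2
q2 | 111111[_]0110   read _ → write 1, move →, go to q2
q2 | 1111111[0]110
M halts after 29 transitions.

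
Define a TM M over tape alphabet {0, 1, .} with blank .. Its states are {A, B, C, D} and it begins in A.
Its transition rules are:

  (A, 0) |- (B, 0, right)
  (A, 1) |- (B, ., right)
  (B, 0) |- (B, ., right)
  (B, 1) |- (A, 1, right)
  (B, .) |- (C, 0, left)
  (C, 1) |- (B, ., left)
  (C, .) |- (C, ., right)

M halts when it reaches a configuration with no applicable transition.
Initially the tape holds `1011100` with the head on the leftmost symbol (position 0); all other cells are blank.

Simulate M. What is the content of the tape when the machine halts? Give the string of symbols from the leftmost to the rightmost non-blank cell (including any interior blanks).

1.10.0

A | [1]011100.   read 1 → write ., move right, go to B
B | .[0]11100.   read 0 → write ., move right, go to B
B | ..[1]1100.   read 1 → write 1, move right, go to A
A | ..1[1]100.   read 1 → write ., move right, go to B
B | ..1.[1]00.   read 1 → write 1, move right, go to A
A | ..1.1[0]0.   read 0 → write 0, move right, go to B
B | ..1.10[0].   read 0 → write ., move right, go to B
B | ..1.10.[.]   read . → write 0, move left, go to C
C | ..1.10[.]0   read . → write ., move right, go to C
C | ..1.10.[0]
The non-blank tape span at halt is 1.10.0.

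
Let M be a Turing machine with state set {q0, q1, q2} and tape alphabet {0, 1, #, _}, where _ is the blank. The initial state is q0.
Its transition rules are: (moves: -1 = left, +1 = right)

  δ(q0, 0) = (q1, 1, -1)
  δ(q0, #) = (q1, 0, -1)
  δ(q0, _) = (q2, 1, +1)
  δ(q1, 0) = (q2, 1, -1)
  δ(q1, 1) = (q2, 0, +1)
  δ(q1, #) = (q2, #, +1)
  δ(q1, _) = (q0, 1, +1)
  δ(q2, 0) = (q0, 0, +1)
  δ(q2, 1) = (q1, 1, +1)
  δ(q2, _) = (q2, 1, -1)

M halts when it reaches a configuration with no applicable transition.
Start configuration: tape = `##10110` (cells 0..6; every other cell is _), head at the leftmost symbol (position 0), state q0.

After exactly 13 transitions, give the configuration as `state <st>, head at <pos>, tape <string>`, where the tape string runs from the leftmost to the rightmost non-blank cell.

state q0, head at 7, tape 01#10100

q0 | _[#]#10110_   read # → write 0, move -1, go to q1
q1 | [_]0#10110_   read _ → write 1, move +1, go to q0
q0 | 1[0]#10110_   read 0 → write 1, move -1, go to q1
q1 | [1]1#10110_   read 1 → write 0, move +1, go to q2
q2 | 0[1]#10110_   read 1 → write 1, move +1, go to q1
q1 | 01[#]10110_   read # → write #, move +1, go to q2
q2 | 01#[1]0110_   read 1 → write 1, move +1, go to q1
q1 | 01#1[0]110_   read 0 → write 1, move -1, go to q2
q2 | 01#[1]1110_   read 1 → write 1, move +1, go to q1
q1 | 01#1[1]110_   read 1 → write 0, move +1, go to q2
q2 | 01#10[1]10_   read 1 → write 1, move +1, go to q1
q1 | 01#101[1]0_   read 1 → write 0, move +1, go to q2
q2 | 01#1010[0]_   read 0 → write 0, move +1, go to q0
q0 | 01#10100[_]
After 13 steps: state q0, head at 7, tape 01#10100.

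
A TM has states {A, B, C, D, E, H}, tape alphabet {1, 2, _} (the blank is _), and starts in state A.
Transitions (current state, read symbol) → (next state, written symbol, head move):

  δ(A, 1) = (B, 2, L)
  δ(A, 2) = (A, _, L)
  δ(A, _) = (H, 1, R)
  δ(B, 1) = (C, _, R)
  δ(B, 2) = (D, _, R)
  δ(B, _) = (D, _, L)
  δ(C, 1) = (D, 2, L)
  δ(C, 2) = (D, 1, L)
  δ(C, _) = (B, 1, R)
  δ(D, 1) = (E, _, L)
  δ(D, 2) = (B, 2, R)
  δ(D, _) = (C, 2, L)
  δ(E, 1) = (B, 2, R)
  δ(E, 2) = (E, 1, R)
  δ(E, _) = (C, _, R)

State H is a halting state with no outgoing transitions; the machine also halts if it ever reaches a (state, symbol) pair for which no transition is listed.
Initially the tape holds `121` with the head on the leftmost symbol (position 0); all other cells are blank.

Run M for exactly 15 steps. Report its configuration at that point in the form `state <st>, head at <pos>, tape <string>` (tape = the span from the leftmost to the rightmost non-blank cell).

A | ___[1]21_   read 1 → write 2, move L, go to B
B | __[_]221_   read _ → write _, move L, go to D
D | _[_]_221_   read _ → write 2, move L, go to C
C | [_]2_221_   read _ → write 1, move R, go to B
B | 1[2]_221_   read 2 → write _, move R, go to D
D | 1_[_]221_   read _ → write 2, move L, go to C
C | 1[_]2221_   read _ → write 1, move R, go to B
B | 11[2]221_   read 2 → write _, move R, go to D
D | 11_[2]21_   read 2 → write 2, move R, go to B
B | 11_2[2]1_   read 2 → write _, move R, go to D
D | 11_2_[1]_   read 1 → write _, move L, go to E
E | 11_2[_]__   read _ → write _, move R, go to C
C | 11_2_[_]_   read _ → write 1, move R, go to B
B | 11_2_1[_]   read _ → write _, move L, go to D
D | 11_2_[1]_   read 1 → write _, move L, go to E
E | 11_2[_]__
After 15 steps: state E, head at 1, tape 11_2.

state E, head at 1, tape 11_2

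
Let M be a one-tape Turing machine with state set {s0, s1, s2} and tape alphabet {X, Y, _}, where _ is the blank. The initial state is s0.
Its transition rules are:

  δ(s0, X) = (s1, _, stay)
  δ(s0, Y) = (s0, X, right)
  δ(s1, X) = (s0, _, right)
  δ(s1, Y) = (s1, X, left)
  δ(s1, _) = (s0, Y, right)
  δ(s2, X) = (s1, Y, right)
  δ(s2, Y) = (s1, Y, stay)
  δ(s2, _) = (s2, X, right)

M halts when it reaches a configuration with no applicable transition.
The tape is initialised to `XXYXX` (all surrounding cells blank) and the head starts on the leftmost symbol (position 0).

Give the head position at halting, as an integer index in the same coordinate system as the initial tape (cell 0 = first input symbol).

s0 | [X]XYXX_   read X → write _, move stay, go to s1
s1 | [_]XYXX_   read _ → write Y, move right, go to s0
s0 | Y[X]YXX_   read X → write _, move stay, go to s1
s1 | Y[_]YXX_   read _ → write Y, move right, go to s0
s0 | YY[Y]XX_   read Y → write X, move right, go to s0
s0 | YYX[X]X_   read X → write _, move stay, go to s1
s1 | YYX[_]X_   read _ → write Y, move right, go to s0
s0 | YYXY[X]_   read X → write _, move stay, go to s1
s1 | YYXY[_]_   read _ → write Y, move right, go to s0
s0 | YYXYY[_]
At halt the head is at cell 5.

5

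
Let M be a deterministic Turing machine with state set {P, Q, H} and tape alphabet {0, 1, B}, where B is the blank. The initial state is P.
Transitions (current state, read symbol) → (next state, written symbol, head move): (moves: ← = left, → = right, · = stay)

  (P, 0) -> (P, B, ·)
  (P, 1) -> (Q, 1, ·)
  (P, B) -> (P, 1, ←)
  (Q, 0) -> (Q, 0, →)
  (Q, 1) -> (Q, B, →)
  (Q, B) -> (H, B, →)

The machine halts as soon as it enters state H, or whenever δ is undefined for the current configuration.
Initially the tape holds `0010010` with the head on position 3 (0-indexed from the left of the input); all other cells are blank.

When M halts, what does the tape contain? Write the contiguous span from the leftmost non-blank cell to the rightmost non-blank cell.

P | 001[0]010BB   read 0 → write B, move ·, go to P
P | 001[B]010BB   read B → write 1, move ←, go to P
P | 00[1]1010BB   read 1 → write 1, move ·, go to Q
Q | 00[1]1010BB   read 1 → write B, move →, go to Q
Q | 00B[1]010BB   read 1 → write B, move →, go to Q
Q | 00BB[0]10BB   read 0 → write 0, move →, go to Q
Q | 00BB0[1]0BB   read 1 → write B, move →, go to Q
Q | 00BB0B[0]BB   read 0 → write 0, move →, go to Q
Q | 00BB0B0[B]B   read B → write B, move →, go to H
H | 00BB0B0B[B]
The non-blank tape span at halt is 00BB0B0.

00BB0B0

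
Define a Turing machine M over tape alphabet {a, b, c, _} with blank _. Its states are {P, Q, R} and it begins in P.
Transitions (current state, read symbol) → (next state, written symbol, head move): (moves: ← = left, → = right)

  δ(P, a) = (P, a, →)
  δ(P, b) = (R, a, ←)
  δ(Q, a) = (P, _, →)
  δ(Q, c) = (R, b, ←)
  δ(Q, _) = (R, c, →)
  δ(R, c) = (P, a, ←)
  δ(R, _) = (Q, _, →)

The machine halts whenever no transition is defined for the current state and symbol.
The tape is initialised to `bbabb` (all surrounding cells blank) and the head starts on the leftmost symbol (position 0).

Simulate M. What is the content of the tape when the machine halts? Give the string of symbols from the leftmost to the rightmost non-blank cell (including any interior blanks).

P | _[b]babb   read b → write a, move ←, go to R
R | [_]ababb   read _ → write _, move →, go to Q
Q | _[a]babb   read a → write _, move →, go to P
P | __[b]abb   read b → write a, move ←, go to R
R | _[_]aabb   read _ → write _, move →, go to Q
Q | __[a]abb   read a → write _, move →, go to P
P | ___[a]bb   read a → write a, move →, go to P
P | ___a[b]b   read b → write a, move ←, go to R
R | ___[a]ab
The non-blank tape span at halt is aab.

aab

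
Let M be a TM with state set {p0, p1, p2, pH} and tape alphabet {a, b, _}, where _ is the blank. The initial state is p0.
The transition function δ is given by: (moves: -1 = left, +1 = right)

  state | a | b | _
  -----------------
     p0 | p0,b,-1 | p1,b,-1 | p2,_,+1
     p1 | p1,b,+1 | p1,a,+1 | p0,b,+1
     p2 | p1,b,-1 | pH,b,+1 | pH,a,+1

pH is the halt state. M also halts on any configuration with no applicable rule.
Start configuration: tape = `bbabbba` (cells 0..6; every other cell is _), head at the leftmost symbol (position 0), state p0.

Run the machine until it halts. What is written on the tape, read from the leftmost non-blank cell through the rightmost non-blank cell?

p0 | _[b]babbba____   read b → write b, move -1, go to p1
p1 | [_]bbabbba____   read _ → write b, move +1, go to p0
p0 | b[b]babbba____   read b → write b, move -1, go to p1
p1 | [b]bbabbba____   read b → write a, move +1, go to p1
p1 | a[b]babbba____   read b → write a, move +1, go to p1
p1 | aa[b]abbba____   read b → write a, move +1, go to p1
p1 | aaa[a]bbba____   read a → write b, move +1, go to p1
p1 | aaab[b]bba____   read b → write a, move +1, go to p1
p1 | aaaba[b]ba____   read b → write a, move +1, go to p1
p1 | aaabaa[b]a____   read b → write a, move +1, go to p1
p1 | aaabaaa[a]____   read a → write b, move +1, go to p1
p1 | aaabaaab[_]___   read _ → write b, move +1, go to p0
p0 | aaabaaabb[_]__   read _ → write _, move +1, go to p2
p2 | aaabaaabb_[_]_   read _ → write a, move +1, go to pH
pH | aaabaaabb_a[_]
The non-blank tape span at halt is aaabaaabb_a.

aaabaaabb_a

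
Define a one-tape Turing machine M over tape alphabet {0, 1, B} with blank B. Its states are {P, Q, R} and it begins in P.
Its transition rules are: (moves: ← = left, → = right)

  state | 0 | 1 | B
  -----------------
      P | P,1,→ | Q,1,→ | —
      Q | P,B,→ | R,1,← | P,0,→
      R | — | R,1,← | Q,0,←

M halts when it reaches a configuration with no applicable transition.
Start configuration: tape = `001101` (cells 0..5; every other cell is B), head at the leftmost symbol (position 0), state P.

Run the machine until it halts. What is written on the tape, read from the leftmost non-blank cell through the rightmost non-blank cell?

state=P head=0 tape=BB[0]01101   (P,0)→(P,1,→)
state=P head=1 tape=BB1[0]1101   (P,0)→(P,1,→)
state=P head=2 tape=BB11[1]101   (P,1)→(Q,1,→)
state=Q head=3 tape=BB111[1]01   (Q,1)→(R,1,←)
state=R head=2 tape=BB11[1]101   (R,1)→(R,1,←)
state=R head=1 tape=BB1[1]1101   (R,1)→(R,1,←)
state=R head=0 tape=BB[1]11101   (R,1)→(R,1,←)
state=R head=-1 tape=B[B]111101   (R,B)→(Q,0,←)
state=Q head=-2 tape=[B]0111101   (Q,B)→(P,0,→)
state=P head=-1 tape=0[0]111101   (P,0)→(P,1,→)
state=P head=0 tape=01[1]11101   (P,1)→(Q,1,→)
state=Q head=1 tape=011[1]1101   (Q,1)→(R,1,←)
state=R head=0 tape=01[1]11101   (R,1)→(R,1,←)
state=R head=-1 tape=0[1]111101   (R,1)→(R,1,←)
state=R head=-2 tape=[0]1111101
The non-blank tape span at halt is 01111101.

01111101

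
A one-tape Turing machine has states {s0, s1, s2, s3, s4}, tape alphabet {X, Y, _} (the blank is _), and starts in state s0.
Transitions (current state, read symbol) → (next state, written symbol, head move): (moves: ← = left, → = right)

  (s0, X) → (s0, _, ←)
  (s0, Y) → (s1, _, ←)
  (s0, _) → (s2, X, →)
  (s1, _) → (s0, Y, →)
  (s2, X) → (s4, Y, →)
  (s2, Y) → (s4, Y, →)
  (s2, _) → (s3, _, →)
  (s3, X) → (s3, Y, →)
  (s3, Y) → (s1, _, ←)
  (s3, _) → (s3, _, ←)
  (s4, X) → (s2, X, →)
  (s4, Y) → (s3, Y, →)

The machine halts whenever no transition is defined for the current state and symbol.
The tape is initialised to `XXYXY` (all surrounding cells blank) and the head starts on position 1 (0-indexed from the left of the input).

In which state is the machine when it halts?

state=s0 head=1 tape=__X[X]YXY   (s0,X)→(s0,_,←)
state=s0 head=0 tape=__[X]_YXY   (s0,X)→(s0,_,←)
state=s0 head=-1 tape=_[_]__YXY   (s0,_)→(s2,X,→)
state=s2 head=0 tape=_X[_]_YXY   (s2,_)→(s3,_,→)
state=s3 head=1 tape=_X_[_]YXY   (s3,_)→(s3,_,←)
state=s3 head=0 tape=_X[_]_YXY   (s3,_)→(s3,_,←)
state=s3 head=-1 tape=_[X]__YXY   (s3,X)→(s3,Y,→)
state=s3 head=0 tape=_Y[_]_YXY   (s3,_)→(s3,_,←)
state=s3 head=-1 tape=_[Y]__YXY   (s3,Y)→(s1,_,←)
state=s1 head=-2 tape=[_]___YXY   (s1,_)→(s0,Y,→)
state=s0 head=-1 tape=Y[_]__YXY   (s0,_)→(s2,X,→)
state=s2 head=0 tape=YX[_]_YXY   (s2,_)→(s3,_,→)
state=s3 head=1 tape=YX_[_]YXY   (s3,_)→(s3,_,←)
state=s3 head=0 tape=YX[_]_YXY   (s3,_)→(s3,_,←)
state=s3 head=-1 tape=Y[X]__YXY   (s3,X)→(s3,Y,→)
state=s3 head=0 tape=YY[_]_YXY   (s3,_)→(s3,_,←)
state=s3 head=-1 tape=Y[Y]__YXY   (s3,Y)→(s1,_,←)
state=s1 head=-2 tape=[Y]___YXY
No transition is defined for (s1, Y); M halts in state s1.

s1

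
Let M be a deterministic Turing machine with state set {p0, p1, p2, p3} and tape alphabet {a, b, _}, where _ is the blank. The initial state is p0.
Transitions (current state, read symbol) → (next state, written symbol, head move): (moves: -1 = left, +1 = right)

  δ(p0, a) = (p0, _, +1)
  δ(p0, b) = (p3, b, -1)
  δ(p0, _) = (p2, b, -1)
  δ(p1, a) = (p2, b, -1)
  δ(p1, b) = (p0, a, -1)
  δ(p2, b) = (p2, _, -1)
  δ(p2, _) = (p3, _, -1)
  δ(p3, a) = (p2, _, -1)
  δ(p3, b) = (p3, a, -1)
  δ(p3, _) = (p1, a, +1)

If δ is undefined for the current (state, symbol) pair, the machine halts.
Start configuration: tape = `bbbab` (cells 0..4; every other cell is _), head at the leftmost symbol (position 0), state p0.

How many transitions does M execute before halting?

p0 | _[b]bbab_   read b → write b, move -1, go to p3
p3 | [_]bbbab_   read _ → write a, move +1, go to p1
p1 | a[b]bbab_   read b → write a, move -1, go to p0
p0 | [a]abbab_   read a → write _, move +1, go to p0
p0 | _[a]bbab_   read a → write _, move +1, go to p0
p0 | __[b]bab_   read b → write b, move -1, go to p3
p3 | _[_]bbab_   read _ → write a, move +1, go to p1
p1 | _a[b]bab_   read b → write a, move -1, go to p0
p0 | _[a]abab_   read a → write _, move +1, go to p0
p0 | __[a]bab_   read a → write _, move +1, go to p0
p0 | ___[b]ab_   read b → write b, move -1, go to p3
p3 | __[_]bab_   read _ → write a, move +1, go to p1
p1 | __a[b]ab_   read b → write a, move -1, go to p0
p0 | __[a]aab_   read a → write _, move +1, go to p0
p0 | ___[a]ab_   read a → write _, move +1, go to p0
p0 | ____[a]b_   read a → write _, move +1, go to p0
p0 | _____[b]_   read b → write b, move -1, go to p3
p3 | ____[_]b_   read _ → write a, move +1, go to p1
p1 | ____a[b]_   read b → write a, move -1, go to p0
p0 | ____[a]a_   read a → write _, move +1, go to p0
p0 | _____[a]_   read a → write _, move +1, go to p0
p0 | ______[_]   read _ → write b, move -1, go to p2
p2 | _____[_]b   read _ → write _, move -1, go to p3
p3 | ____[_]_b   read _ → write a, move +1, go to p1
p1 | ____a[_]b
M halts after 24 transitions.

24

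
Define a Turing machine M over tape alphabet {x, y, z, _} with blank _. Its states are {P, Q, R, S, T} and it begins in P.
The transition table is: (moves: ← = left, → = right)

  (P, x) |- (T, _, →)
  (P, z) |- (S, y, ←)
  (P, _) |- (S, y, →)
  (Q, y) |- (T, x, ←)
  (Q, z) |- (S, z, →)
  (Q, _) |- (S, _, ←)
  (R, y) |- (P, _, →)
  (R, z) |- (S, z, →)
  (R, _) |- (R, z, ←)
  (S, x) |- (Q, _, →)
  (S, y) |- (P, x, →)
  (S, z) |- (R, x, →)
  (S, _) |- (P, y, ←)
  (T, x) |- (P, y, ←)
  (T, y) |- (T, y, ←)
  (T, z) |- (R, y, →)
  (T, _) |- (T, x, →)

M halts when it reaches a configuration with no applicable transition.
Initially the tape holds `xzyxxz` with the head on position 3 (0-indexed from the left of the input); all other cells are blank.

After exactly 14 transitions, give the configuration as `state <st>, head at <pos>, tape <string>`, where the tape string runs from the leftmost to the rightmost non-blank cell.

state=P head=3 tape=xzy[x]xz   (P,x)→(T,_,→)
state=T head=4 tape=xzy_[x]z   (T,x)→(P,y,←)
state=P head=3 tape=xzy[_]yz   (P,_)→(S,y,→)
state=S head=4 tape=xzyy[y]z   (S,y)→(P,x,→)
state=P head=5 tape=xzyyx[z]   (P,z)→(S,y,←)
state=S head=4 tape=xzyy[x]y   (S,x)→(Q,_,→)
state=Q head=5 tape=xzyy_[y]   (Q,y)→(T,x,←)
state=T head=4 tape=xzyy[_]x   (T,_)→(T,x,→)
state=T head=5 tape=xzyyx[x]   (T,x)→(P,y,←)
state=P head=4 tape=xzyy[x]y   (P,x)→(T,_,→)
state=T head=5 tape=xzyy_[y]   (T,y)→(T,y,←)
state=T head=4 tape=xzyy[_]y   (T,_)→(T,x,→)
state=T head=5 tape=xzyyx[y]   (T,y)→(T,y,←)
state=T head=4 tape=xzyy[x]y   (T,x)→(P,y,←)
state=P head=3 tape=xzy[y]yy
After 14 steps: state P, head at 3, tape xzyyyy.

state P, head at 3, tape xzyyyy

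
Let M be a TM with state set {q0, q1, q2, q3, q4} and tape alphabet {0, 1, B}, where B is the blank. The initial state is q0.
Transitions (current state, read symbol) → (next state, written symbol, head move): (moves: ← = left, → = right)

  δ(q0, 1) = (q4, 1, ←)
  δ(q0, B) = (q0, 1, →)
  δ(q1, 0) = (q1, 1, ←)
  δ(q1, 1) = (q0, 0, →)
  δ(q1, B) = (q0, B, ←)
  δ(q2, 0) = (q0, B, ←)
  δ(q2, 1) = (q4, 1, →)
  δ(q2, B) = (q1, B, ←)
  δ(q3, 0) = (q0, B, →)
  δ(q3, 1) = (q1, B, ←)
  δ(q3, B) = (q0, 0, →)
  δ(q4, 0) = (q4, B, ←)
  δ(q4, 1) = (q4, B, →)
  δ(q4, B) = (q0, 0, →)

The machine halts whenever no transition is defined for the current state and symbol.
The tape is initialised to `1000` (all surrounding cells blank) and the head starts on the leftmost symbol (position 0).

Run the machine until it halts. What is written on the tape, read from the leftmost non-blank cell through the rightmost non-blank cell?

q0 | BB[1]000   read 1 → write 1, move ←, go to q4
q4 | B[B]1000   read B → write 0, move →, go to q0
q0 | B0[1]000   read 1 → write 1, move ←, go to q4
q4 | B[0]1000   read 0 → write B, move ←, go to q4
q4 | [B]B1000   read B → write 0, move →, go to q0
q0 | 0[B]1000   read B → write 1, move →, go to q0
q0 | 01[1]000   read 1 → write 1, move ←, go to q4
q4 | 0[1]1000   read 1 → write B, move →, go to q4
q4 | 0B[1]000   read 1 → write B, move →, go to q4
q4 | 0BB[0]00   read 0 → write B, move ←, go to q4
q4 | 0B[B]B00   read B → write 0, move →, go to q0
q0 | 0B0[B]00   read B → write 1, move →, go to q0
q0 | 0B01[0]0
The non-blank tape span at halt is 0B0100.

0B0100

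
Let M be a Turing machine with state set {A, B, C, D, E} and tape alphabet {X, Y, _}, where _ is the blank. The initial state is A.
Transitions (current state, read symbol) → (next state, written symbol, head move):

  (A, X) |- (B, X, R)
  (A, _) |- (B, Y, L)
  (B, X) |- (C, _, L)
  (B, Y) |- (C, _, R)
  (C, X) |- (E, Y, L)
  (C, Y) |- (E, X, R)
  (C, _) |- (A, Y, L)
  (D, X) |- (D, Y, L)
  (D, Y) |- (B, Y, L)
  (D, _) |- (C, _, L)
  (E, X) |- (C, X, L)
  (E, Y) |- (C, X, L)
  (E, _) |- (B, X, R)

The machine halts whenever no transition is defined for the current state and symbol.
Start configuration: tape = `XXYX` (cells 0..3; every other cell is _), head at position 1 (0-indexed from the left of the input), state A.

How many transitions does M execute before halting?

state=A head=1 tape=___X[X]YX_   (A,X)→(B,X,R)
state=B head=2 tape=___XX[Y]X_   (B,Y)→(C,_,R)
state=C head=3 tape=___XX_[X]_   (C,X)→(E,Y,L)
state=E head=2 tape=___XX[_]Y_   (E,_)→(B,X,R)
state=B head=3 tape=___XXX[Y]_   (B,Y)→(C,_,R)
state=C head=4 tape=___XXX_[_]   (C,_)→(A,Y,L)
state=A head=3 tape=___XXX[_]Y   (A,_)→(B,Y,L)
state=B head=2 tape=___XX[X]YY   (B,X)→(C,_,L)
state=C head=1 tape=___X[X]_YY   (C,X)→(E,Y,L)
state=E head=0 tape=___[X]Y_YY   (E,X)→(C,X,L)
state=C head=-1 tape=__[_]XY_YY   (C,_)→(A,Y,L)
state=A head=-2 tape=_[_]YXY_YY   (A,_)→(B,Y,L)
state=B head=-3 tape=[_]YYXY_YY
M halts after 12 transitions.

12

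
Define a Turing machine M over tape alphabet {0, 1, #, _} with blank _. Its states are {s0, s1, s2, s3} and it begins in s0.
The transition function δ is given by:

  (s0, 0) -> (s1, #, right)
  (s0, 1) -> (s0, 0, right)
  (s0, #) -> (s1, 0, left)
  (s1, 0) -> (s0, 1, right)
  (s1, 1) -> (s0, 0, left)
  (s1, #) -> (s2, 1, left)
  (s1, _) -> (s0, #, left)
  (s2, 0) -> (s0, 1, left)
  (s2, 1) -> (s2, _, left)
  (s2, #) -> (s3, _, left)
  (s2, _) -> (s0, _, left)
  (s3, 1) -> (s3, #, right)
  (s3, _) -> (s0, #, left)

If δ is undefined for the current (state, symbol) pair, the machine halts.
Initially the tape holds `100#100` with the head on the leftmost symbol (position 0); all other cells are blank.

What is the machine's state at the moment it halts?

state=s0 head=0 tape=_[1]00#100   (s0,1)→(s0,0,right)
state=s0 head=1 tape=_0[0]0#100   (s0,0)→(s1,#,right)
state=s1 head=2 tape=_0#[0]#100   (s1,0)→(s0,1,right)
state=s0 head=3 tape=_0#1[#]100   (s0,#)→(s1,0,left)
state=s1 head=2 tape=_0#[1]0100   (s1,1)→(s0,0,left)
state=s0 head=1 tape=_0[#]00100   (s0,#)→(s1,0,left)
state=s1 head=0 tape=_[0]000100   (s1,0)→(s0,1,right)
state=s0 head=1 tape=_1[0]00100   (s0,0)→(s1,#,right)
state=s1 head=2 tape=_1#[0]0100   (s1,0)→(s0,1,right)
state=s0 head=3 tape=_1#1[0]100   (s0,0)→(s1,#,right)
state=s1 head=4 tape=_1#1#[1]00   (s1,1)→(s0,0,left)
state=s0 head=3 tape=_1#1[#]000   (s0,#)→(s1,0,left)
state=s1 head=2 tape=_1#[1]0000   (s1,1)→(s0,0,left)
state=s0 head=1 tape=_1[#]00000   (s0,#)→(s1,0,left)
state=s1 head=0 tape=_[1]000000   (s1,1)→(s0,0,left)
state=s0 head=-1 tape=[_]0000000
No transition is defined for (s0, _); M halts in state s0.

s0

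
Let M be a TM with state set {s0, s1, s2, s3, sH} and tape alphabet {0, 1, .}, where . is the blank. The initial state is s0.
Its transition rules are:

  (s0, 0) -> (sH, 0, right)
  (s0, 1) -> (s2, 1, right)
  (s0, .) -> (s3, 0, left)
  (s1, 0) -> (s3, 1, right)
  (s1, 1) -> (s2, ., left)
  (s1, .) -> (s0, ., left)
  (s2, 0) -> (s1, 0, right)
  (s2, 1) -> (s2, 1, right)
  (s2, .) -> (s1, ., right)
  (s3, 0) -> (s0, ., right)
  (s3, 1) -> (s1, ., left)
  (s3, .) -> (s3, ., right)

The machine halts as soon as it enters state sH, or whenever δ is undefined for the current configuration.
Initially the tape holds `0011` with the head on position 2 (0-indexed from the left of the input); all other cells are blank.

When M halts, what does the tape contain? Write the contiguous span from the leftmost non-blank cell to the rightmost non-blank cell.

00..0

s0 | 00[1]1..   read 1 → write 1, move right, go to s2
s2 | 001[1]..   read 1 → write 1, move right, go to s2
s2 | 0011[.].   read . → write ., move right, go to s1
s1 | 0011.[.]   read . → write ., move left, go to s0
s0 | 0011[.].   read . → write 0, move left, go to s3
s3 | 001[1]0.   read 1 → write ., move left, go to s1
s1 | 00[1].0.   read 1 → write ., move left, go to s2
s2 | 0[0]..0.   read 0 → write 0, move right, go to s1
s1 | 00[.].0.   read . → write ., move left, go to s0
s0 | 0[0]..0.   read 0 → write 0, move right, go to sH
sH | 00[.].0.
The non-blank tape span at halt is 00..0.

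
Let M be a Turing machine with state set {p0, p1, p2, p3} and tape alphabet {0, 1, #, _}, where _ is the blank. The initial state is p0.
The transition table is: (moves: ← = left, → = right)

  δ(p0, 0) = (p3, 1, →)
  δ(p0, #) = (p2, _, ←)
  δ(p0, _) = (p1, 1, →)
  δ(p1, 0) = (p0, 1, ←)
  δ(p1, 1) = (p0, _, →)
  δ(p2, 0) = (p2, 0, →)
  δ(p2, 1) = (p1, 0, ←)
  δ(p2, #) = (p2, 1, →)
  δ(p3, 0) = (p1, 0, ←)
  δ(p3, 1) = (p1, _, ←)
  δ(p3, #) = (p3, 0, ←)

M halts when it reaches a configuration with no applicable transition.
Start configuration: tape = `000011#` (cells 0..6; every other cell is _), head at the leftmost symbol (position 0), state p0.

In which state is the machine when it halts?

p0 | [0]00011#   read 0 → write 1, move →, go to p3
p3 | 1[0]0011#   read 0 → write 0, move ←, go to p1
p1 | [1]00011#   read 1 → write _, move →, go to p0
p0 | _[0]0011#   read 0 → write 1, move →, go to p3
p3 | _1[0]011#   read 0 → write 0, move ←, go to p1
p1 | _[1]0011#   read 1 → write _, move →, go to p0
p0 | __[0]011#   read 0 → write 1, move →, go to p3
p3 | __1[0]11#   read 0 → write 0, move ←, go to p1
p1 | __[1]011#   read 1 → write _, move →, go to p0
p0 | ___[0]11#   read 0 → write 1, move →, go to p3
p3 | ___1[1]1#   read 1 → write _, move ←, go to p1
p1 | ___[1]_1#   read 1 → write _, move →, go to p0
p0 | ____[_]1#   read _ → write 1, move →, go to p1
p1 | ____1[1]#   read 1 → write _, move →, go to p0
p0 | ____1_[#]   read # → write _, move ←, go to p2
p2 | ____1[_]_
No transition is defined for (p2, _); M halts in state p2.

p2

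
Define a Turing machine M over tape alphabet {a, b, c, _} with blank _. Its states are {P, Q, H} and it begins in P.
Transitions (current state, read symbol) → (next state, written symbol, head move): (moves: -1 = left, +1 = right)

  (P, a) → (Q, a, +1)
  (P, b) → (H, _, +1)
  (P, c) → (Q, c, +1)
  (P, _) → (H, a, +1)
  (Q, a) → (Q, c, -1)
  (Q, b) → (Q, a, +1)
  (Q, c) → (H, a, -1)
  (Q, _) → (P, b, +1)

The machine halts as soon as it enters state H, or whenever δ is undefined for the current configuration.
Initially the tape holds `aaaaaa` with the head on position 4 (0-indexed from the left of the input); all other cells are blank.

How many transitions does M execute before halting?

10

P | _aaaa[a]a   read a → write a, move +1, go to Q
Q | _aaaaa[a]   read a → write c, move -1, go to Q
Q | _aaaa[a]c   read a → write c, move -1, go to Q
Q | _aaa[a]cc   read a → write c, move -1, go to Q
Q | _aa[a]ccc   read a → write c, move -1, go to Q
Q | _a[a]cccc   read a → write c, move -1, go to Q
Q | _[a]ccccc   read a → write c, move -1, go to Q
Q | [_]cccccc   read _ → write b, move +1, go to P
P | b[c]ccccc   read c → write c, move +1, go to Q
Q | bc[c]cccc   read c → write a, move -1, go to H
H | b[c]acccc
M halts after 10 transitions.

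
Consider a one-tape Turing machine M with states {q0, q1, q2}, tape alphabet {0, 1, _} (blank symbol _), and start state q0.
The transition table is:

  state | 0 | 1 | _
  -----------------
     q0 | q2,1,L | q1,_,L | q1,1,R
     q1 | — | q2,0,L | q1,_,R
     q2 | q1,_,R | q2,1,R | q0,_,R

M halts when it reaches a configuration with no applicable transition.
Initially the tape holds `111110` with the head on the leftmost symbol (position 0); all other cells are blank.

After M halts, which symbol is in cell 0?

_

state=q0 head=0 tape=_[1]11110   (q0,1)→(q1,_,L)
state=q1 head=-1 tape=[_]_11110   (q1,_)→(q1,_,R)
state=q1 head=0 tape=_[_]11110   (q1,_)→(q1,_,R)
state=q1 head=1 tape=__[1]1110   (q1,1)→(q2,0,L)
state=q2 head=0 tape=_[_]01110   (q2,_)→(q0,_,R)
state=q0 head=1 tape=__[0]1110   (q0,0)→(q2,1,L)
state=q2 head=0 tape=_[_]11110   (q2,_)→(q0,_,R)
state=q0 head=1 tape=__[1]1110   (q0,1)→(q1,_,L)
state=q1 head=0 tape=_[_]_1110   (q1,_)→(q1,_,R)
state=q1 head=1 tape=__[_]1110   (q1,_)→(q1,_,R)
state=q1 head=2 tape=___[1]110   (q1,1)→(q2,0,L)
state=q2 head=1 tape=__[_]0110   (q2,_)→(q0,_,R)
state=q0 head=2 tape=___[0]110   (q0,0)→(q2,1,L)
state=q2 head=1 tape=__[_]1110   (q2,_)→(q0,_,R)
state=q0 head=2 tape=___[1]110   (q0,1)→(q1,_,L)
state=q1 head=1 tape=__[_]_110   (q1,_)→(q1,_,R)
state=q1 head=2 tape=___[_]110   (q1,_)→(q1,_,R)
state=q1 head=3 tape=____[1]10   (q1,1)→(q2,0,L)
state=q2 head=2 tape=___[_]010   (q2,_)→(q0,_,R)
state=q0 head=3 tape=____[0]10   (q0,0)→(q2,1,L)
state=q2 head=2 tape=___[_]110   (q2,_)→(q0,_,R)
state=q0 head=3 tape=____[1]10   (q0,1)→(q1,_,L)
state=q1 head=2 tape=___[_]_10   (q1,_)→(q1,_,R)
state=q1 head=3 tape=____[_]10   (q1,_)→(q1,_,R)
state=q1 head=4 tape=_____[1]0   (q1,1)→(q2,0,L)
state=q2 head=3 tape=____[_]00   (q2,_)→(q0,_,R)
state=q0 head=4 tape=_____[0]0   (q0,0)→(q2,1,L)
state=q2 head=3 tape=____[_]10   (q2,_)→(q0,_,R)
state=q0 head=4 tape=_____[1]0   (q0,1)→(q1,_,L)
state=q1 head=3 tape=____[_]_0   (q1,_)→(q1,_,R)
state=q1 head=4 tape=_____[_]0   (q1,_)→(q1,_,R)
state=q1 head=5 tape=______[0]
Cell 0 holds _ when M halts.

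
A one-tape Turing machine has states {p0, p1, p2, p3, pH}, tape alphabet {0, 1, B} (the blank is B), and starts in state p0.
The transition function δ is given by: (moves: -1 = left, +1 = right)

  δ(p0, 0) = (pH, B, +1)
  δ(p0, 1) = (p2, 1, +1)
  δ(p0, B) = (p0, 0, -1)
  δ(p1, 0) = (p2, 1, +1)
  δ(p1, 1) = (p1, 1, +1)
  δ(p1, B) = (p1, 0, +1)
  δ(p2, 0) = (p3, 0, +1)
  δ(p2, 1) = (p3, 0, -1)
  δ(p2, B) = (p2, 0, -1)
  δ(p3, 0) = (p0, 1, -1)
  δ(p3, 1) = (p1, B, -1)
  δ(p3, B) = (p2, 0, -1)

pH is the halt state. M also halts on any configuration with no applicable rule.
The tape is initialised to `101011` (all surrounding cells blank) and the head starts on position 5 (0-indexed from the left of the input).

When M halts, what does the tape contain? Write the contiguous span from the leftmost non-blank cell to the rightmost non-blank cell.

state=p0 head=5 tape=B10101[1]B   (p0,1)→(p2,1,+1)
state=p2 head=6 tape=B101011[B]   (p2,B)→(p2,0,-1)
state=p2 head=5 tape=B10101[1]0   (p2,1)→(p3,0,-1)
state=p3 head=4 tape=B1010[1]00   (p3,1)→(p1,B,-1)
state=p1 head=3 tape=B101[0]B00   (p1,0)→(p2,1,+1)
state=p2 head=4 tape=B1011[B]00   (p2,B)→(p2,0,-1)
state=p2 head=3 tape=B101[1]000   (p2,1)→(p3,0,-1)
state=p3 head=2 tape=B10[1]0000   (p3,1)→(p1,B,-1)
state=p1 head=1 tape=B1[0]B0000   (p1,0)→(p2,1,+1)
state=p2 head=2 tape=B11[B]0000   (p2,B)→(p2,0,-1)
state=p2 head=1 tape=B1[1]00000   (p2,1)→(p3,0,-1)
state=p3 head=0 tape=B[1]000000   (p3,1)→(p1,B,-1)
state=p1 head=-1 tape=[B]B000000   (p1,B)→(p1,0,+1)
state=p1 head=0 tape=0[B]000000   (p1,B)→(p1,0,+1)
state=p1 head=1 tape=00[0]00000   (p1,0)→(p2,1,+1)
state=p2 head=2 tape=001[0]0000   (p2,0)→(p3,0,+1)
state=p3 head=3 tape=0010[0]000   (p3,0)→(p0,1,-1)
state=p0 head=2 tape=001[0]1000   (p0,0)→(pH,B,+1)
state=pH head=3 tape=001B[1]000
The non-blank tape span at halt is 001B1000.

001B1000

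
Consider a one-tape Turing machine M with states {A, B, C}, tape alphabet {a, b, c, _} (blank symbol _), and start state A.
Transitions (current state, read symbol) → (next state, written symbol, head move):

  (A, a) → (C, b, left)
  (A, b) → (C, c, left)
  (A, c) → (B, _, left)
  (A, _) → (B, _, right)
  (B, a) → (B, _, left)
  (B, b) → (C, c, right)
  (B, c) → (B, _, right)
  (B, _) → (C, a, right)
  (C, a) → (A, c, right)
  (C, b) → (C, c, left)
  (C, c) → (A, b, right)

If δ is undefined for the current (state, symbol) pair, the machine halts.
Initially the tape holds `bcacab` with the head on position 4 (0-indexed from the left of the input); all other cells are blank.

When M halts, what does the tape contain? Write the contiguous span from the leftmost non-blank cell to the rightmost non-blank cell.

A | bcac[a]b___   read a → write b, move left, go to C
C | bca[c]bb___   read c → write b, move right, go to A
A | bcab[b]b___   read b → write c, move left, go to C
C | bca[b]cb___   read b → write c, move left, go to C
C | bc[a]ccb___   read a → write c, move right, go to A
A | bcc[c]cb___   read c → write _, move left, go to B
B | bc[c]_cb___   read c → write _, move right, go to B
B | bc_[_]cb___   read _ → write a, move right, go to C
C | bc_a[c]b___   read c → write b, move right, go to A
A | bc_ab[b]___   read b → write c, move left, go to C
C | bc_a[b]c___   read b → write c, move left, go to C
C | bc_[a]cc___   read a → write c, move right, go to A
A | bc_c[c]c___   read c → write _, move left, go to B
B | bc_[c]_c___   read c → write _, move right, go to B
B | bc__[_]c___   read _ → write a, move right, go to C
C | bc__a[c]___   read c → write b, move right, go to A
A | bc__ab[_]__   read _ → write _, move right, go to B
B | bc__ab_[_]_   read _ → write a, move right, go to C
C | bc__ab_a[_]
The non-blank tape span at halt is bc__ab_a.

bc__ab_a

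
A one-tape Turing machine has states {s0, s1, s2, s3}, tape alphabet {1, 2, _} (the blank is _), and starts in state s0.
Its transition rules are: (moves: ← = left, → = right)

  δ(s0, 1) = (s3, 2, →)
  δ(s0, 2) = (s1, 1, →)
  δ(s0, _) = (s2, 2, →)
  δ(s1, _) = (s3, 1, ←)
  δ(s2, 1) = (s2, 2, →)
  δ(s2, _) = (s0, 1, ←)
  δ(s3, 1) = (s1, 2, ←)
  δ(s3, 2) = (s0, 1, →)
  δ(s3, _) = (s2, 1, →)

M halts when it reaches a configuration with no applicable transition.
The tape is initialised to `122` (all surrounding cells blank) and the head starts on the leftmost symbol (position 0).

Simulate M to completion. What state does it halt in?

s1

state=s0 head=0 tape=[1]22_   (s0,1)→(s3,2,→)
state=s3 head=1 tape=2[2]2_   (s3,2)→(s0,1,→)
state=s0 head=2 tape=21[2]_   (s0,2)→(s1,1,→)
state=s1 head=3 tape=211[_]   (s1,_)→(s3,1,←)
state=s3 head=2 tape=21[1]1   (s3,1)→(s1,2,←)
state=s1 head=1 tape=2[1]21
No transition is defined for (s1, 1); M halts in state s1.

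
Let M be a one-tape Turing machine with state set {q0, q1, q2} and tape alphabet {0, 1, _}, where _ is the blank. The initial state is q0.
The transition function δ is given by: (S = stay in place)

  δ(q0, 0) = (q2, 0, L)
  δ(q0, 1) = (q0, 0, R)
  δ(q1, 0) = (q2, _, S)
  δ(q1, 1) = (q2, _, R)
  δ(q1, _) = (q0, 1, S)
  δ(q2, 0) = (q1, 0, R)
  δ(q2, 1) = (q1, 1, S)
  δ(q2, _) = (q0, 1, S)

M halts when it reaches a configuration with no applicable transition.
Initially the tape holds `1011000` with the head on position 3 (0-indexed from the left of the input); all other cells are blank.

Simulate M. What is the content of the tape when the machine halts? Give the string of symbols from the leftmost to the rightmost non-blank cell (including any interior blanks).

1010000

state=q0 head=3 tape=101[1]000_   (q0,1)→(q0,0,R)
state=q0 head=4 tape=1010[0]00_   (q0,0)→(q2,0,L)
state=q2 head=3 tape=101[0]000_   (q2,0)→(q1,0,R)
state=q1 head=4 tape=1010[0]00_   (q1,0)→(q2,_,S)
state=q2 head=4 tape=1010[_]00_   (q2,_)→(q0,1,S)
state=q0 head=4 tape=1010[1]00_   (q0,1)→(q0,0,R)
state=q0 head=5 tape=10100[0]0_   (q0,0)→(q2,0,L)
state=q2 head=4 tape=1010[0]00_   (q2,0)→(q1,0,R)
state=q1 head=5 tape=10100[0]0_   (q1,0)→(q2,_,S)
state=q2 head=5 tape=10100[_]0_   (q2,_)→(q0,1,S)
state=q0 head=5 tape=10100[1]0_   (q0,1)→(q0,0,R)
state=q0 head=6 tape=101000[0]_   (q0,0)→(q2,0,L)
state=q2 head=5 tape=10100[0]0_   (q2,0)→(q1,0,R)
state=q1 head=6 tape=101000[0]_   (q1,0)→(q2,_,S)
state=q2 head=6 tape=101000[_]_   (q2,_)→(q0,1,S)
state=q0 head=6 tape=101000[1]_   (q0,1)→(q0,0,R)
state=q0 head=7 tape=1010000[_]
The non-blank tape span at halt is 1010000.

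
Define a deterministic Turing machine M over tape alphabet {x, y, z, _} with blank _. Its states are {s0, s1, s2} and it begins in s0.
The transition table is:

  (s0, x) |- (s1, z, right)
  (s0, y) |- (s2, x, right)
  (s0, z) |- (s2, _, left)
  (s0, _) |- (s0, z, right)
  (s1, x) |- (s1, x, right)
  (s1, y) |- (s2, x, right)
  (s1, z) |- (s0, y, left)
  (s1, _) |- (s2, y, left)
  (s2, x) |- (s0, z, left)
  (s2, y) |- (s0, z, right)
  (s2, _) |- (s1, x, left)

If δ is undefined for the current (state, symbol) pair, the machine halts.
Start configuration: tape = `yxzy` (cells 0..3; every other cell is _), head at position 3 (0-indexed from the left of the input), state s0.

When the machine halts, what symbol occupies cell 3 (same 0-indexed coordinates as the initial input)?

_

s0 | yxz[y]__   read y → write x, move right, go to s2
s2 | yxzx[_]_   read _ → write x, move left, go to s1
s1 | yxz[x]x_   read x → write x, move right, go to s1
s1 | yxzx[x]_   read x → write x, move right, go to s1
s1 | yxzxx[_]   read _ → write y, move left, go to s2
s2 | yxzx[x]y   read x → write z, move left, go to s0
s0 | yxz[x]zy   read x → write z, move right, go to s1
s1 | yxzz[z]y   read z → write y, move left, go to s0
s0 | yxz[z]yy   read z → write _, move left, go to s2
s2 | yx[z]_yy
Cell 3 holds _ when M halts.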